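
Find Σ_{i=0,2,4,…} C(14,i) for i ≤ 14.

Half of (1+1)^14 + (1−1)^14 gives the even-index sum: 2^13 = 8192.

8192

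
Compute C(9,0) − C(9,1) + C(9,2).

The partial alternating sum Σ_{k=0}^{2} (−1)^k C(9,k) = (−1)^2 C(8,2) = 28.

28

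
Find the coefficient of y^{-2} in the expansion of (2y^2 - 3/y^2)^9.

-489888

General term: C(9,j)·(2y^2)^j·(-3/y^2)^(9-j), with y-exponent 2j − 2(9−j) = 4j − 18.
Set 4j − 18 = -2: j = 4.
C(9,4) = 126; 2^4 = 16; (-3)^5 = -243.
Coefficient = 126 · 16 · (-243) = -489888.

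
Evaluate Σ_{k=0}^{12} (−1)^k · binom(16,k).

The partial alternating sum Σ_{k=0}^{12} (−1)^k C(16,k) = (−1)^12 C(15,12) = 455.

455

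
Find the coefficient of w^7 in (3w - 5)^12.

The general term is C(12,j)·(3w)^j·(-5)^(12-j); the w^7 term has j = 7.
C(12,7) = 792.
Coefficient = C(12,7) · 3^7 · (-5)^5 = 792 · 2187 · (-3125) = -5412825000.

-5412825000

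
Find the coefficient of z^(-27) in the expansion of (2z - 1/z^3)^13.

General term: C(13,j)·(2z)^j·(-1/z^3)^(13-j), with z-exponent 1j − 3(13−j) = 4j − 39.
Set 4j − 39 = -27: j = 3.
C(13,3) = 286; 2^3 = 8; (-1)^10 = 1.
Coefficient = 286 · 8 · 1 = 2288.

2288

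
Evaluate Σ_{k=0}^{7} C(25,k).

1 + 25 + 300 + 2300 + 12650 + 53130 + 177100 + 480700 = 726206.

726206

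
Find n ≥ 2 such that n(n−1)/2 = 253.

23

n(n−1)/2 = 253 ⇒ n(n−1) = 506. Since 23·22 = 506, n = 23.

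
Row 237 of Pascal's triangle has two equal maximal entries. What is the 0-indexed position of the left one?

For odd n = 237, C(237,m) peaks at m = (n−1)/2 and (n+1)/2; the lesser is 118.

118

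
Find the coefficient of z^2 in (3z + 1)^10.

The general term is C(10,j)·(3z)^j·(1)^(10-j); the z^2 term has j = 2.
C(10,2) = 45.
Coefficient = C(10,2) · 3^2 = 45 · 9 = 405.

405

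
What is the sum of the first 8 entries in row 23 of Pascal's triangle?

390656

1 + 23 + 253 + 1771 + 8855 + 33649 + 100947 + 245157 = 390656.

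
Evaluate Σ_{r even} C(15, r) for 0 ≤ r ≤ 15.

Half of (1+1)^15 + (1−1)^15 gives the even-index sum: 2^14 = 16384.

16384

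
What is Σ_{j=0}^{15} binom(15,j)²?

155117520

Σ C(15,j)² is the coefficient of x^15 in (1+x)^15(1+x)^15 = (1+x)^30, i.e. C(30,15) = 155117520.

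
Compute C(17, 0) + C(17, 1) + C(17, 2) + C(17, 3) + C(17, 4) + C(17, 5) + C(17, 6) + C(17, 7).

41226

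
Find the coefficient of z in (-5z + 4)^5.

-6400

The general term is C(5,j)·(-5z)^j·(4)^(5-j); the z^1 term has j = 1.
C(5,1) = 5.
Coefficient = C(5,1) · (-5)^1 · 4^4 = 5 · (-5) · 256 = -6400.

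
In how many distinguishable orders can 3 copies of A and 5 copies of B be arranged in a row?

56

Choose positions for the A's: C(8,3) = 56.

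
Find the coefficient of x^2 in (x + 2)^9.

4608

The general term is C(9,j)·(x)^j·(2)^(9-j); the x^2 term has j = 2.
C(9,2) = 36.
Coefficient = C(9,2) · 2^7 = 36 · 128 = 4608.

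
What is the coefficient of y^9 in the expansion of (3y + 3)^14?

9575503938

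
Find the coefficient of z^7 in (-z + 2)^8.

-16

The general term is C(8,j)·(-z)^j·(2)^(8-j); the z^7 term has j = 7.
C(8,7) = 8.
Coefficient = C(8,7) · (-1)^7 · 2^1 = 8 · (-1) · 2 = -16.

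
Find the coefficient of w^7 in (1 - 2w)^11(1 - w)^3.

-180576

Coefficient of w^7 = Σ_{j} C(11,j)·(-2)^j·C(3,7-j)·(-1)^(7-j) for j from 4 to 7.
= (-5280) + (-44352) + (-88704) + (-42240) = -180576.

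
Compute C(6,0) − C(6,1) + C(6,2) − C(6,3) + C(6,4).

5

The partial alternating sum Σ_{k=0}^{4} (−1)^k C(6,k) = (−1)^4 C(5,4) = 5.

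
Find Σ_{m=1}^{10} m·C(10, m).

Differentiating (1+x)^10 and setting x=1: Σ m·C(10,m) = 10·2^9 = 5120.

5120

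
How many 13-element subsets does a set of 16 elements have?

560

C(16,13) = C(16,3) by symmetry.
C(16,3) = (16·15·14) / 3! = 3360 / 6 = 560.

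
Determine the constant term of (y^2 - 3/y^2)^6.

-540

General term: C(6,j)·(y^2)^j·(-3/y^2)^(6-j), with y-exponent 2j − 2(6−j) = 4j − 12.
Set 4j − 12 = 0: j = 3.
C(6,3) = 20; 1^3 = 1; (-3)^3 = -27.
Coefficient = 20 · 1 · (-27) = -540.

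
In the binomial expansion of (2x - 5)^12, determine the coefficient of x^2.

2578125000

The general term is C(12,j)·(2x)^j·(-5)^(12-j); the x^2 term has j = 2.
C(12,2) = 66.
Coefficient = C(12,2) · 2^2 · (-5)^10 = 66 · 4 · 9765625 = 2578125000.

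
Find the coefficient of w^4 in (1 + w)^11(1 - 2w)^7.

120

Coefficient of w^4 = Σ_{j} C(11,j)·1^j·C(7,4-j)·(-2)^(4-j) for j from 0 to 4.
= 560 + (-3080) + 4620 + (-2310) + 330 = 120.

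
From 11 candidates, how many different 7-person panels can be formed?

330

This is C(11,7) = 330.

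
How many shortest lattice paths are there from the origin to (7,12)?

50388

Each path is a sequence of 19 steps with 7 rights: C(19,7) = 50388.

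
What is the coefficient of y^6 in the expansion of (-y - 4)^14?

The general term is C(14,j)·(-y)^j·(-4)^(14-j); the y^6 term has j = 6.
C(14,6) = 3003.
Coefficient = C(14,6) · (-4)^8 = 3003 · 65536 = 196804608.

196804608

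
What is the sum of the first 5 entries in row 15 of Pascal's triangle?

1941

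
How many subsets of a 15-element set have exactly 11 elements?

1365

Choose the 11 positions: C(15,11) = 1365.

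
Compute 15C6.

C(15,6) = (15·14·13·12·11·10) / 6! = 3603600 / 720 = 5005.

5005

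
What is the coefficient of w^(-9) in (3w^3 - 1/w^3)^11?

-26730

General term: C(11,j)·(3w^3)^j·(-1/w^3)^(11-j), with w-exponent 3j − 3(11−j) = 6j − 33.
Set 6j − 33 = -9: j = 4.
C(11,4) = 330; 3^4 = 81; (-1)^7 = -1.
Coefficient = 330 · 81 · (-1) = -26730.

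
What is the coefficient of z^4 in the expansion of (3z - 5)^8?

3543750

The general term is C(8,j)·(3z)^j·(-5)^(8-j); the z^4 term has j = 4.
C(8,4) = 70.
Coefficient = C(8,4) · 3^4 · (-5)^4 = 70 · 81 · 625 = 3543750.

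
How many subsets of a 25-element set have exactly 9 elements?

2042975

Choose the 9 positions: C(25,9) = 2042975.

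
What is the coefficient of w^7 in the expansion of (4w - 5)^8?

The general term is C(8,j)·(4w)^j·(-5)^(8-j); the w^7 term has j = 7.
C(8,7) = 8.
Coefficient = C(8,7) · 4^7 · (-5)^1 = 8 · 16384 · (-5) = -655360.

-655360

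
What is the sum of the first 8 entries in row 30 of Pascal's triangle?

2804012

1 + 30 + 435 + 4060 + 27405 + 142506 + 593775 + 2035800 = 2804012.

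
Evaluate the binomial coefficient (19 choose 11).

C(19,11) = C(19,8) by symmetry.
C(19,8) = (19·18·17·16·15·14·13·12) / 8! = 3047466240 / 40320 = 75582.

75582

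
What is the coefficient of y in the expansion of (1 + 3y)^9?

The general term is C(9,j)·(1)^j·(3y)^(9-j); the y^1 term has j = 8.
C(9,8) = 9.
Coefficient = C(9,8) · 3^1 = 9 · 3 = 27.

27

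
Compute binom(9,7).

C(9,7) = C(9,2) by symmetry.
C(9,2) = (9·8) / 2! = 72 / 2 = 36.

36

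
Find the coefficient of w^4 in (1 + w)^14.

1001

The general term is C(14,j)·(1)^j·(w)^(14-j); the w^4 term has j = 10.
C(14,10) = 1001.
Coefficient = C(14,10) = 1001.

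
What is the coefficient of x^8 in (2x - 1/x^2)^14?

372736

General term: C(14,j)·(2x)^j·(-1/x^2)^(14-j), with x-exponent 1j − 2(14−j) = 3j − 28.
Set 3j − 28 = 8: j = 12.
C(14,12) = 91; 2^12 = 4096; (-1)^2 = 1.
Coefficient = 91 · 4096 · 1 = 372736.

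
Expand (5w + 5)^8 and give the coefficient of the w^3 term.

21875000

The general term is C(8,j)·(5w)^j·(5)^(8-j); the w^3 term has j = 3.
C(8,3) = 56.
Coefficient = C(8,3) · 5^3 · 5^5 = 56 · 125 · 3125 = 21875000.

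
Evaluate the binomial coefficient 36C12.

C(36,12) = (36·35·34·33·32·31·30·29·28·27·26·25) / 12! = 599555620984320000 / 479001600 = 1251677700.

1251677700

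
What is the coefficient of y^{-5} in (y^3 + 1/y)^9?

9

General term: C(9,j)·(y^3)^j·(1/y)^(9-j), with y-exponent 3j − 1(9−j) = 4j − 9.
Set 4j − 9 = -5: j = 1.
C(9,1) = 9; 1^1 = 1; 1^8 = 1.
Coefficient = 9 · 1 · 1 = 9.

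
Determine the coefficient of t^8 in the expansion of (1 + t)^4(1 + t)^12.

(1 + t)^4(1 + t)^12 = (1 + t)^16, so the coefficient of t^8 is C(16,8)·1^8 = 12870·1 = 12870.

12870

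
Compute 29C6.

475020

C(29,6) = (29·28·27·26·25·24) / 6! = 342014400 / 720 = 475020.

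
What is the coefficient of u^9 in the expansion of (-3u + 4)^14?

-40351094784

The general term is C(14,j)·(-3u)^j·(4)^(14-j); the u^9 term has j = 9.
C(14,9) = 2002.
Coefficient = C(14,9) · (-3)^9 · 4^5 = 2002 · (-19683) · 1024 = -40351094784.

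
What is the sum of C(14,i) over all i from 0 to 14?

The entries of row 14 sum to 2^14 = 16384.

16384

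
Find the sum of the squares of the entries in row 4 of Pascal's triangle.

70

By Vandermonde's identity, Σ C(4,j)² = C(8,4) = 70.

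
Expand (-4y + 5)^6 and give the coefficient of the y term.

-75000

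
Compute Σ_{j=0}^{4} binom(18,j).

1 + 18 + 153 + 816 + 3060 = 4048.

4048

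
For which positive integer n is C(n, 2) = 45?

n(n−1)/2 = 45 ⇒ n(n−1) = 90. Since 10·9 = 90, n = 10.

10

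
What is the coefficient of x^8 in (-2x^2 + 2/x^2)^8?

7168

General term: C(8,j)·(-2x^2)^j·(2/x^2)^(8-j), with x-exponent 2j − 2(8−j) = 4j − 16.
Set 4j − 16 = 8: j = 6.
C(8,6) = 28; (-2)^6 = 64; 2^2 = 4.
Coefficient = 28 · 64 · 4 = 7168.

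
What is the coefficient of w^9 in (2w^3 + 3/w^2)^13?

160123392

General term: C(13,j)·(2w^3)^j·(3/w^2)^(13-j), with w-exponent 3j − 2(13−j) = 5j − 26.
Set 5j − 26 = 9: j = 7.
C(13,7) = 1716; 2^7 = 128; 3^6 = 729.
Coefficient = 1716 · 128 · 729 = 160123392.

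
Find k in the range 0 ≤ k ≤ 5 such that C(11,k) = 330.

C(11,k) increases on 0 ≤ k ≤ 5. C(11,3) = 165 and C(11,4) = 330, so k = 4.

4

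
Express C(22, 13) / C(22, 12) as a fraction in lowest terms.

10/13

C(n,k+1)/C(n,k) = (n−k)/(k+1) = (22−12)/(12+1) = 10/13.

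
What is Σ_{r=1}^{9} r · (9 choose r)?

2304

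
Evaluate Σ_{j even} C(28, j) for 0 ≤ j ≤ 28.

Half of (1+1)^28 + (1−1)^28 gives the even-index sum: 2^27 = 134217728.

134217728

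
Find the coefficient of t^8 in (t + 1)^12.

495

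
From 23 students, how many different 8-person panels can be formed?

This is C(23,8) = 490314.

490314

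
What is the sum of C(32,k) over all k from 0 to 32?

4294967296

Setting x = 1 in (1+x)^32 gives Σ C(32,k) = 2^32 = 4294967296.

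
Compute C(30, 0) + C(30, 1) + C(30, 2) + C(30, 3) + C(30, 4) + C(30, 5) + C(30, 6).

1 + 30 + 435 + 4060 + 27405 + 142506 + 593775 = 768212.

768212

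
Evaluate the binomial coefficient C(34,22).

548354040

C(34,22) = C(34,12) by symmetry.
C(34,12) = (34·33·32·31·30·29·28·27·26·25·24·23) / 12! = 262662462526464000 / 479001600 = 548354040.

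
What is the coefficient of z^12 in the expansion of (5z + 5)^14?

The general term is C(14,j)·(5z)^j·(5)^(14-j); the z^12 term has j = 12.
C(14,12) = 91.
Coefficient = C(14,12) · 5^12 · 5^2 = 91 · 244140625 · 25 = 555419921875.

555419921875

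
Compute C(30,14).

145422675

C(30,14) = (30·29·28·27·26·25·24·23·22·21·20·19·18·17) / 14! = 12677700308232960000 / 87178291200 = 145422675.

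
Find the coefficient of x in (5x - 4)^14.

-4697620480

The general term is C(14,j)·(5x)^j·(-4)^(14-j); the x^1 term has j = 1.
C(14,1) = 14.
Coefficient = C(14,1) · 5^1 · (-4)^13 = 14 · 5 · (-67108864) = -4697620480.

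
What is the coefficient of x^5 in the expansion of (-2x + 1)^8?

-1792

The general term is C(8,j)·(-2x)^j·(1)^(8-j); the x^5 term has j = 5.
C(8,5) = 56.
Coefficient = C(8,5) · (-2)^5 = 56 · (-32) = -1792.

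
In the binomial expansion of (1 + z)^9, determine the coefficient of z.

The general term is C(9,j)·(1)^j·(z)^(9-j); the z^1 term has j = 8.
C(9,8) = 9.
Coefficient = C(9,8) = 9.

9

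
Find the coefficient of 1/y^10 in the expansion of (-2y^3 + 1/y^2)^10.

General term: C(10,j)·(-2y^3)^j·(1/y^2)^(10-j), with y-exponent 3j − 2(10−j) = 5j − 20.
Set 5j − 20 = -10: j = 2.
C(10,2) = 45; (-2)^2 = 4; 1^8 = 1.
Coefficient = 45 · 4 · 1 = 180.

180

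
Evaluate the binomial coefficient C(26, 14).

C(26,14) = C(26,12) by symmetry.
C(26,12) = (26·25·24·23·22·21·20·19·18·17·16·15) / 12! = 4626053752320000 / 479001600 = 9657700.

9657700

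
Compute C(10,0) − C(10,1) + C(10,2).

36

The partial alternating sum Σ_{k=0}^{2} (−1)^k C(10,k) = (−1)^2 C(9,2) = 36.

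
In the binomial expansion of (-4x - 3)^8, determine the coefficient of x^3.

The general term is C(8,j)·(-4x)^j·(-3)^(8-j); the x^3 term has j = 3.
C(8,3) = 56.
Coefficient = C(8,3) · (-4)^3 · (-3)^5 = 56 · (-64) · (-243) = 870912.

870912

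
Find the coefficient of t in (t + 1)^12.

12

The general term is C(12,j)·(t)^j·(1)^(12-j); the t^1 term has j = 1.
C(12,1) = 12.
Coefficient = C(12,1) = 12.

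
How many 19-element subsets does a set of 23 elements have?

C(23,19) = C(23,4) by symmetry.
C(23,4) = (23·22·21·20) / 4! = 212520 / 24 = 8855.

8855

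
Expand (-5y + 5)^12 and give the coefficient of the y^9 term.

The general term is C(12,j)·(-5y)^j·(5)^(12-j); the y^9 term has j = 9.
C(12,9) = 220.
Coefficient = C(12,9) · (-5)^9 · 5^3 = 220 · (-1953125) · 125 = -53710937500.

-53710937500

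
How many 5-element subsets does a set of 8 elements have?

56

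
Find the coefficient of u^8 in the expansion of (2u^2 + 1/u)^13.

General term: C(13,j)·(2u^2)^j·(1/u)^(13-j), with u-exponent 2j − 1(13−j) = 3j − 13.
Set 3j − 13 = 8: j = 7.
C(13,7) = 1716; 2^7 = 128; 1^6 = 1.
Coefficient = 1716 · 128 · 1 = 219648.

219648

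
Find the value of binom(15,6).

5005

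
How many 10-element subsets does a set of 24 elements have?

1961256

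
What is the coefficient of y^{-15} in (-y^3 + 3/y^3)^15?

-177324147

General term: C(15,j)·(-y^3)^j·(3/y^3)^(15-j), with y-exponent 3j − 3(15−j) = 6j − 45.
Set 6j − 45 = -15: j = 5.
C(15,5) = 3003; (-1)^5 = -1; 3^10 = 59049.
Coefficient = 3003 · (-1) · 59049 = -177324147.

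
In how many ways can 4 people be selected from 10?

210

This is C(10,4) = 210.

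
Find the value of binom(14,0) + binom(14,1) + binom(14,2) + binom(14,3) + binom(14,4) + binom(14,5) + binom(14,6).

1 + 14 + 91 + 364 + 1001 + 2002 + 3003 = 6476.

6476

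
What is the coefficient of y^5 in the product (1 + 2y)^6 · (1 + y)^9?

14790

Coefficient of y^5 = Σ_{j} C(6,j)·2^j·C(9,5-j)·1^(5-j) for j from 0 to 5.
= 126 + 1512 + 5040 + 5760 + 2160 + 192 = 14790.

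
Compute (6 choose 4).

C(6,4) = C(6,2) by symmetry.
C(6,2) = (6·5) / 2! = 30 / 2 = 15.

15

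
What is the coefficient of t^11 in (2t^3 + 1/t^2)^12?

General term: C(12,j)·(2t^3)^j·(1/t^2)^(12-j), with t-exponent 3j − 2(12−j) = 5j − 24.
Set 5j − 24 = 11: j = 7.
C(12,7) = 792; 2^7 = 128; 1^5 = 1.
Coefficient = 792 · 128 · 1 = 101376.

101376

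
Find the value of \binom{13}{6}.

1716

C(13,6) = (13·12·11·10·9·8) / 6! = 1235520 / 720 = 1716.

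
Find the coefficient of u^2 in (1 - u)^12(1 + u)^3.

Coefficient of u^2 = Σ_{j} C(12,j)·(-1)^j·C(3,2-j)·1^(2-j) for j from 0 to 2.
= 3 + (-36) + 66 = 33.

33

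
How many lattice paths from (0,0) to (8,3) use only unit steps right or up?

165

Each path is a sequence of 11 steps with 8 rights: C(11,8) = 165.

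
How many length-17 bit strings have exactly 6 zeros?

12376

Choose the 6 positions: C(17,6) = 12376.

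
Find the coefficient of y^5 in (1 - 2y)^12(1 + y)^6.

Coefficient of y^5 = Σ_{j} C(12,j)·(-2)^j·C(6,5-j)·1^(5-j) for j from 0 to 5.
= 6 + (-360) + 5280 + (-26400) + 47520 + (-25344) = 702.

702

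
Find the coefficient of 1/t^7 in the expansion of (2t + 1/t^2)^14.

General term: C(14,j)·(2t)^j·(1/t^2)^(14-j), with t-exponent 1j − 2(14−j) = 3j − 28.
Set 3j − 28 = -7: j = 7.
C(14,7) = 3432; 2^7 = 128; 1^7 = 1.
Coefficient = 3432 · 128 · 1 = 439296.

439296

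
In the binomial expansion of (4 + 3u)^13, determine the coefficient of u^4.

15182069760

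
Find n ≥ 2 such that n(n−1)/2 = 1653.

n(n−1)/2 = 1653 ⇒ n(n−1) = 3306. Since 58·57 = 3306, n = 58.

58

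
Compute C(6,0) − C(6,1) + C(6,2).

10

The partial alternating sum Σ_{k=0}^{2} (−1)^k C(6,k) = (−1)^2 C(5,2) = 10.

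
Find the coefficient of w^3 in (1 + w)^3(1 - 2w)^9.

-293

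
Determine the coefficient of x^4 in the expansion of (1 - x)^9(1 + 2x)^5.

86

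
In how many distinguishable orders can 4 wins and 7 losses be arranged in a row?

330

Choose positions for the wins: C(11,4) = 330.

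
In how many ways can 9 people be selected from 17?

24310

This is C(17,9) = 24310.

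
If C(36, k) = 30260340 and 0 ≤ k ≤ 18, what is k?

C(36,k) increases on 0 ≤ k ≤ 18. C(36,7) = 8347680 and C(36,8) = 30260340, so k = 8.

8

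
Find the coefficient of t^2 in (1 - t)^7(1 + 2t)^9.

Coefficient of t^2 = Σ_{j} C(7,j)·(-1)^j·C(9,2-j)·2^(2-j) for j from 0 to 2.
= 144 + (-126) + 21 = 39.

39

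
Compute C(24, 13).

2496144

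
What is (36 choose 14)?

C(36,14) = (36·35·34·33·32·31·30·29·28·27·26·25·24·23) / 14! = 330954702783344640000 / 87178291200 = 3796297200.

3796297200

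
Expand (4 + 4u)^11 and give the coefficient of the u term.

46137344

The general term is C(11,j)·(4)^j·(4u)^(11-j); the u^1 term has j = 10.
C(11,10) = 11.
Coefficient = C(11,10) · 4^10 · 4^1 = 11 · 1048576 · 4 = 46137344.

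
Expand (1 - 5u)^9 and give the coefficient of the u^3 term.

The general term is C(9,j)·(1)^j·(-5u)^(9-j); the u^3 term has j = 6.
C(9,6) = 84.
Coefficient = C(9,6) · (-5)^3 = 84 · (-125) = -10500.

-10500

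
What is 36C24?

1251677700

C(36,24) = C(36,12) by symmetry.
C(36,12) = (36·35·34·33·32·31·30·29·28·27·26·25) / 12! = 599555620984320000 / 479001600 = 1251677700.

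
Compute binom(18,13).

8568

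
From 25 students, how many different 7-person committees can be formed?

480700

This is C(25,7) = 480700.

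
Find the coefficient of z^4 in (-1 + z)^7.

The general term is C(7,j)·(-1)^j·(z)^(7-j); the z^4 term has j = 3.
C(7,3) = 35.
Coefficient = C(7,3) · (-1)^3 = 35 · (-1) = -35.

-35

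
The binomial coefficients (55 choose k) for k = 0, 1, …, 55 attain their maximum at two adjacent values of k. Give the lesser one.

27

For odd n = 55, C(55,k) peaks at k = (n−1)/2 and (n+1)/2; the lesser is 27.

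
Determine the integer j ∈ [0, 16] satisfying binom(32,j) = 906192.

6

C(32,j) increases on 0 ≤ j ≤ 16. C(32,5) = 201376 and C(32,6) = 906192, so j = 6.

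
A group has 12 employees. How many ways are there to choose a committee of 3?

220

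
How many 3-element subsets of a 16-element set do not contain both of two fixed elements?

546

All 3-subsets: C(16,3) = 560. Those containing both fixed elements: C(14,1) = 14.
560 − 14 = 546.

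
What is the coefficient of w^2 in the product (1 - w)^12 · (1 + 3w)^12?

Coefficient of w^2 = Σ_{j} C(12,j)·(-1)^j·C(12,2-j)·3^(2-j) for j from 0 to 2.
= 594 + (-432) + 66 = 228.

228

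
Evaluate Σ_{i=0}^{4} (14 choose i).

1 + 14 + 91 + 364 + 1001 = 1471.

1471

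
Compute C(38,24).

9669554100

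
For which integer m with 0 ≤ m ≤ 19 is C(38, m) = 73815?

4

C(38,m) increases on 0 ≤ m ≤ 19. C(38,3) = 8436 and C(38,4) = 73815, so m = 4.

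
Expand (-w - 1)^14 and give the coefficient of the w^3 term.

The general term is C(14,j)·(-w)^j·(-1)^(14-j); the w^3 term has j = 3.
C(14,3) = 364.
Coefficient = C(14,3) · (-1)^3 · (-1)^11 = 364 · (-1) · (-1) = 364.

364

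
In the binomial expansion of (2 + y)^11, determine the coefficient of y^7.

5280

The general term is C(11,j)·(2)^j·(y)^(11-j); the y^7 term has j = 4.
C(11,4) = 330.
Coefficient = C(11,4) · 2^4 = 330 · 16 = 5280.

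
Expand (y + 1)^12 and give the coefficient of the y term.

The general term is C(12,j)·(y)^j·(1)^(12-j); the y^1 term has j = 1.
C(12,1) = 12.
Coefficient = C(12,1) = 12.

12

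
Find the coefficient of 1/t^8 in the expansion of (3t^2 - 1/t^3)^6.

General term: C(6,j)·(3t^2)^j·(-1/t^3)^(6-j), with t-exponent 2j − 3(6−j) = 5j − 18.
Set 5j − 18 = -8: j = 2.
C(6,2) = 15; 3^2 = 9; (-1)^4 = 1.
Coefficient = 15 · 9 · 1 = 135.

135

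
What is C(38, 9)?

163011640

C(38,9) = (38·37·36·35·34·33·32·31·30) / 9! = 59153663923200 / 362880 = 163011640.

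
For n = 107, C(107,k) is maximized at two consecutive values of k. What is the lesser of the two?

53

For odd n = 107, C(107,k) peaks at k = (n−1)/2 and (n+1)/2; the lesser is 53.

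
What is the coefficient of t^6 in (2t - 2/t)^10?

General term: C(10,j)·(2t)^j·(-2/t)^(10-j), with t-exponent 1j − 1(10−j) = 2j − 10.
Set 2j − 10 = 6: j = 8.
C(10,8) = 45; 2^8 = 256; (-2)^2 = 4.
Coefficient = 45 · 256 · 4 = 46080.

46080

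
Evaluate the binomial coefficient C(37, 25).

C(37,25) = C(37,12) by symmetry.
C(37,12) = (37·36·35·34·33·32·31·30·29·28·27·26) / 12! = 887342319056793600 / 479001600 = 1852482996.

1852482996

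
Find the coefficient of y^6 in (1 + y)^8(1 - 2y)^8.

Coefficient of y^6 = Σ_{j} C(8,j)·1^j·C(8,6-j)·(-2)^(6-j) for j from 0 to 6.
= 1792 + (-14336) + 31360 + (-25088) + 7840 + (-896) + 28 = 700.

700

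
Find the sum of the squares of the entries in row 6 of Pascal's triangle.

924

Σ C(6,j)² is the coefficient of x^6 in (1+x)^6(1+x)^6 = (1+x)^12, i.e. C(12,6) = 924.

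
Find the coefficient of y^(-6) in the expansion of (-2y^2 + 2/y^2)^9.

-43008

General term: C(9,j)·(-2y^2)^j·(2/y^2)^(9-j), with y-exponent 2j − 2(9−j) = 4j − 18.
Set 4j − 18 = -6: j = 3.
C(9,3) = 84; (-2)^3 = -8; 2^6 = 64.
Coefficient = 84 · (-8) · 64 = -43008.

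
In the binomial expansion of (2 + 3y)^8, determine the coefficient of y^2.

16128

The general term is C(8,j)·(2)^j·(3y)^(8-j); the y^2 term has j = 6.
C(8,6) = 28.
Coefficient = C(8,6) · 2^6 · 3^2 = 28 · 64 · 9 = 16128.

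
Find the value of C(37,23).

6107086800

C(37,23) = C(37,14) by symmetry.
C(37,14) = (37·36·35·34·33·32·31·30·29·28·27·26·25·24) / 14! = 532405391434076160000 / 87178291200 = 6107086800.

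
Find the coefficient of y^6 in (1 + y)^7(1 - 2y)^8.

679

Coefficient of y^6 = Σ_{j} C(7,j)·1^j·C(8,6-j)·(-2)^(6-j) for j from 0 to 6.
= 1792 + (-12544) + 23520 + (-15680) + 3920 + (-336) + 7 = 679.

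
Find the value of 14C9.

C(14,9) = C(14,5) by symmetry.
C(14,5) = (14·13·12·11·10) / 5! = 240240 / 120 = 2002.

2002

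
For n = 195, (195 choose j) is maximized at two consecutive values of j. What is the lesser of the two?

For odd n = 195, C(195,j) peaks at j = (n−1)/2 and (n+1)/2; the lesser is 97.

97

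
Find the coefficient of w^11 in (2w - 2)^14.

The general term is C(14,j)·(2w)^j·(-2)^(14-j); the w^11 term has j = 11.
C(14,11) = 364.
Coefficient = C(14,11) · 2^11 · (-2)^3 = 364 · 2048 · (-8) = -5963776.

-5963776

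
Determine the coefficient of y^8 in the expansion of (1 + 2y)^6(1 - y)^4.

Coefficient of y^8 = Σ_{j} C(6,j)·2^j·C(4,8-j)·(-1)^(8-j) for j from 4 to 6.
= 240 + (-768) + 384 = -144.

-144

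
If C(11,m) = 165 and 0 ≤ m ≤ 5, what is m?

C(11,m) increases on 0 ≤ m ≤ 5. C(11,2) = 55 and C(11,3) = 165, so m = 3.

3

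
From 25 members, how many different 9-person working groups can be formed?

2042975

This is C(25,9) = 2042975.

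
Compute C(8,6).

C(8,6) = C(8,2) by symmetry.
C(8,2) = (8·7) / 2! = 56 / 2 = 28.

28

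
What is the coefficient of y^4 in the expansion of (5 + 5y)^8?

The general term is C(8,j)·(5)^j·(5y)^(8-j); the y^4 term has j = 4.
C(8,4) = 70.
Coefficient = C(8,4) · 5^4 · 5^4 = 70 · 625 · 625 = 27343750.

27343750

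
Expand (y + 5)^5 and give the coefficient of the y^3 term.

250

The general term is C(5,j)·(y)^j·(5)^(5-j); the y^3 term has j = 3.
C(5,3) = 10.
Coefficient = C(5,3) · 5^2 = 10 · 25 = 250.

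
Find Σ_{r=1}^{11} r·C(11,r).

11264

Differentiating (1+x)^11 and setting x=1: Σ r·C(11,r) = 11·2^10 = 11264.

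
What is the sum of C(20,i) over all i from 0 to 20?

1048576

Setting x = 1 in (1+x)^20 gives Σ C(20,i) = 2^20 = 1048576.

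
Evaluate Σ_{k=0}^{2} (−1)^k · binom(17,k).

The partial alternating sum Σ_{k=0}^{2} (−1)^k C(17,k) = (−1)^2 C(16,2) = 120.

120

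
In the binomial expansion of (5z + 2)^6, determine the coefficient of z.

960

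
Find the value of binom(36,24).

1251677700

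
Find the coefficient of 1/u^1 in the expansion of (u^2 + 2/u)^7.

General term: C(7,j)·(u^2)^j·(2/u)^(7-j), with u-exponent 2j − 1(7−j) = 3j − 7.
Set 3j − 7 = -1: j = 2.
C(7,2) = 21; 1^2 = 1; 2^5 = 32.
Coefficient = 21 · 1 · 32 = 672.

672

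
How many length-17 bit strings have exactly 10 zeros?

19448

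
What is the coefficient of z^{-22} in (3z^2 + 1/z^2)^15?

945

General term: C(15,j)·(3z^2)^j·(1/z^2)^(15-j), with z-exponent 2j − 2(15−j) = 4j − 30.
Set 4j − 30 = -22: j = 2.
C(15,2) = 105; 3^2 = 9; 1^13 = 1.
Coefficient = 105 · 9 · 1 = 945.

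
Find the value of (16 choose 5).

C(16,5) = (16·15·14·13·12) / 5! = 524160 / 120 = 4368.

4368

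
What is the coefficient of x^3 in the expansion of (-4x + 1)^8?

-3584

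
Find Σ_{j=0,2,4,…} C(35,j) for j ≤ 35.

Half of (1+1)^35 + (1−1)^35 gives the even-index sum: 2^34 = 17179869184.

17179869184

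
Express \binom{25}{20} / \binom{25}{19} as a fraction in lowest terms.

C(n,k+1)/C(n,k) = (n−k)/(k+1) = (25−19)/(19+1) = 6/20 = 3/10.

3/10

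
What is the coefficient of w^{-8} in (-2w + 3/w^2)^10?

2449440

General term: C(10,j)·(-2w)^j·(3/w^2)^(10-j), with w-exponent 1j − 2(10−j) = 3j − 20.
Set 3j − 20 = -8: j = 4.
C(10,4) = 210; (-2)^4 = 16; 3^6 = 729.
Coefficient = 210 · 16 · 729 = 2449440.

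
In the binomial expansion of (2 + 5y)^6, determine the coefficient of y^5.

The general term is C(6,j)·(2)^j·(5y)^(6-j); the y^5 term has j = 1.
C(6,1) = 6.
Coefficient = C(6,1) · 2^1 · 5^5 = 6 · 2 · 3125 = 37500.

37500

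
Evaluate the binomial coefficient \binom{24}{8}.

C(24,8) = (24·23·22·21·20·19·18·17) / 8! = 29654190720 / 40320 = 735471.

735471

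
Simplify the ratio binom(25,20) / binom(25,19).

C(n,k+1)/C(n,k) = (n−k)/(k+1) = (25−19)/(19+1) = 6/20 = 3/10.

3/10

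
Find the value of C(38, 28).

C(38,28) = C(38,10) by symmetry.
C(38,10) = (38·37·36·35·34·33·32·31·30·29) / 10! = 1715456253772800 / 3628800 = 472733756.

472733756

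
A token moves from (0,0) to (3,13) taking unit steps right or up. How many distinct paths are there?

560

Each path is a sequence of 16 steps with 3 rights: C(16,3) = 560.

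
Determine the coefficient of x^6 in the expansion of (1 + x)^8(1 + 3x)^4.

Coefficient of x^6 = Σ_{j} C(8,j)·1^j·C(4,6-j)·3^(6-j) for j from 2 to 6.
= 2268 + 6048 + 3780 + 672 + 28 = 12796.

12796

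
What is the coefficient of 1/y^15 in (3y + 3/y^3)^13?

2735858268

General term: C(13,j)·(3y)^j·(3/y^3)^(13-j), with y-exponent 1j − 3(13−j) = 4j − 39.
Set 4j − 39 = -15: j = 6.
C(13,6) = 1716; 3^6 = 729; 3^7 = 2187.
Coefficient = 1716 · 729 · 2187 = 2735858268.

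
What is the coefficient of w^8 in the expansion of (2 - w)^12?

The general term is C(12,j)·(2)^j·(-w)^(12-j); the w^8 term has j = 4.
C(12,4) = 495.
Coefficient = C(12,4) · 2^4 = 495 · 16 = 7920.

7920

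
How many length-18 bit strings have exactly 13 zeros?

Choose the 13 positions: C(18,13) = 8568.

8568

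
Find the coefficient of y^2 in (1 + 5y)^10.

1125

The general term is C(10,j)·(1)^j·(5y)^(10-j); the y^2 term has j = 8.
C(10,8) = 45.
Coefficient = C(10,8) · 5^2 = 45 · 25 = 1125.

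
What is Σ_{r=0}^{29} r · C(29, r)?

7784628224

Since r·C(29,r) = 29·C(28,r−1), the sum is 29·2^28 = 29·268435456 = 7784628224.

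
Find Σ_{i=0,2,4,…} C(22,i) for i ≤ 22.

Even-i terms of row 22 sum to 2^21 = 2097152.

2097152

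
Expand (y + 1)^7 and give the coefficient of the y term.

7

The general term is C(7,j)·(y)^j·(1)^(7-j); the y^1 term has j = 1.
C(7,1) = 7.
Coefficient = C(7,1) = 7.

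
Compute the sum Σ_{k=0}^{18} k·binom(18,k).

2359296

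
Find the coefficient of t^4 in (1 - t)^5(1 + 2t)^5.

Coefficient of t^4 = Σ_{j} C(5,j)·(-1)^j·C(5,4-j)·2^(4-j) for j from 0 to 4.
= 80 + (-400) + 400 + (-100) + 5 = -15.

-15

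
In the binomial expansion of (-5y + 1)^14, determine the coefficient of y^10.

The general term is C(14,j)·(-5y)^j·(1)^(14-j); the y^10 term has j = 10.
C(14,10) = 1001.
Coefficient = C(14,10) · (-5)^10 = 1001 · 9765625 = 9775390625.

9775390625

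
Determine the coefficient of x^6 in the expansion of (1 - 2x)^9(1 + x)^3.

Coefficient of x^6 = Σ_{j} C(9,j)·(-2)^j·C(3,6-j)·1^(6-j) for j from 3 to 6.
= (-672) + 6048 + (-12096) + 5376 = -1344.

-1344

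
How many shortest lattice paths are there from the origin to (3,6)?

Each path is a sequence of 9 steps with 3 rights: C(9,3) = 84.

84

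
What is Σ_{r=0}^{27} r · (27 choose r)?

1811939328

Differentiating (1+x)^27 and setting x=1: Σ r·C(27,r) = 27·2^26 = 1811939328.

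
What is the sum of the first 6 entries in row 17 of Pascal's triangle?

9402

1 + 17 + 136 + 680 + 2380 + 6188 = 9402.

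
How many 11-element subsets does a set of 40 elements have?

2311801440

C(40,11) = (40·39·38·37·36·35·34·33·32·31·30) / 11! = 92279715720192000 / 39916800 = 2311801440.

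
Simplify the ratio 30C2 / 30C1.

29/2

C(n,k+1)/C(n,k) = (n−k)/(k+1) = (30−1)/(1+1) = 29/2.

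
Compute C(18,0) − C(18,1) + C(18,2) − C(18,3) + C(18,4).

2380

The partial alternating sum Σ_{k=0}^{4} (−1)^k C(18,k) = (−1)^4 C(17,4) = 2380.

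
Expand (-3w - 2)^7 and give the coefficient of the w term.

The general term is C(7,j)·(-3w)^j·(-2)^(7-j); the w^1 term has j = 1.
C(7,1) = 7.
Coefficient = C(7,1) · (-3)^1 · (-2)^6 = 7 · (-3) · 64 = -1344.

-1344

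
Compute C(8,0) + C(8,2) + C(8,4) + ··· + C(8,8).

128

Half of (1+1)^8 + (1−1)^8 gives the even-index sum: 2^7 = 128.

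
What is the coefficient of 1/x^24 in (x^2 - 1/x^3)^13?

286

General term: C(13,j)·(x^2)^j·(-1/x^3)^(13-j), with x-exponent 2j − 3(13−j) = 5j − 39.
Set 5j − 39 = -24: j = 3.
C(13,3) = 286; 1^3 = 1; (-1)^10 = 1.
Coefficient = 286 · 1 · 1 = 286.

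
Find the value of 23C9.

817190

C(23,9) = (23·22·21·20·19·18·17·16·15) / 9! = 296541907200 / 362880 = 817190.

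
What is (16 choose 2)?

120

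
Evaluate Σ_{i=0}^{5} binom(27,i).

101584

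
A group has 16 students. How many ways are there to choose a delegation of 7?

11440

This is C(16,7) = 11440.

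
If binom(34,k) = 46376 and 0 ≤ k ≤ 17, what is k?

C(34,k) increases on 0 ≤ k ≤ 17. C(34,3) = 5984 and C(34,4) = 46376, so k = 4.

4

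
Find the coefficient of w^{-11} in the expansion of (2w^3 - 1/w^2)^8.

General term: C(8,j)·(2w^3)^j·(-1/w^2)^(8-j), with w-exponent 3j − 2(8−j) = 5j − 16.
Set 5j − 16 = -11: j = 1.
C(8,1) = 8; 2^1 = 2; (-1)^7 = -1.
Coefficient = 8 · 2 · (-1) = -16.

-16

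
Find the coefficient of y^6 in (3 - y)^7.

21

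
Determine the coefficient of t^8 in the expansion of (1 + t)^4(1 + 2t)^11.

Coefficient of t^8 = Σ_{j} C(4,j)·1^j·C(11,8-j)·2^(8-j) for j from 0 to 4.
= 42240 + 168960 + 177408 + 59136 + 5280 = 453024.

453024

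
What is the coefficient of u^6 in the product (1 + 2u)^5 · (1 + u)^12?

51908

Coefficient of u^6 = Σ_{j} C(5,j)·2^j·C(12,6-j)·1^(6-j) for j from 0 to 5.
= 924 + 7920 + 19800 + 17600 + 5280 + 384 = 51908.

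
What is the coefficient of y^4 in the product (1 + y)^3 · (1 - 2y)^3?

Coefficient of y^4 = Σ_{j} C(3,j)·1^j·C(3,4-j)·(-2)^(4-j) for j from 1 to 3.
= (-24) + 36 + (-6) = 6.

6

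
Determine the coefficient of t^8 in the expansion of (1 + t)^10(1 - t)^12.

90

Coefficient of t^8 = Σ_{j} C(10,j)·1^j·C(12,8-j)·(-1)^(8-j) for j from 0 to 8.
= 495 + (-7920) + 41580 + (-95040) + 103950 + (-55440) + 13860 + (-1440) + 45 = 90.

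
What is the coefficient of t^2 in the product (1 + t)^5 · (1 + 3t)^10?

565

Coefficient of t^2 = Σ_{j} C(5,j)·1^j·C(10,2-j)·3^(2-j) for j from 0 to 2.
= 405 + 150 + 10 = 565.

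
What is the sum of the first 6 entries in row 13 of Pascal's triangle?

1 + 13 + 78 + 286 + 715 + 1287 = 2380.

2380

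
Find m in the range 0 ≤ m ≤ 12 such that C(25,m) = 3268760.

C(25,m) increases on 0 ≤ m ≤ 12. C(25,9) = 2042975 and C(25,10) = 3268760, so m = 10.

10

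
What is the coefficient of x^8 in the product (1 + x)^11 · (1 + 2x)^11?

Coefficient of x^8 = Σ_{j} C(11,j)·1^j·C(11,8-j)·2^(8-j) for j from 0 to 8.
= 42240 + 464640 + 1626240 + 2439360 + 1742400 + 609840 + 101640 + 7260 + 165 = 7033785.

7033785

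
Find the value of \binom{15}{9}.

5005

C(15,9) = C(15,6) by symmetry.
C(15,6) = (15·14·13·12·11·10) / 6! = 3603600 / 720 = 5005.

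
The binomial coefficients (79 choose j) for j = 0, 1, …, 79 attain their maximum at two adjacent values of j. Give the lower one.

39

For odd n = 79, C(79,j) peaks at j = (n−1)/2 and (n+1)/2; the lower is 39.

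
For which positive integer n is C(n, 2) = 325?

n(n−1)/2 = 325 ⇒ n(n−1) = 650. Since 26·25 = 650, n = 26.

26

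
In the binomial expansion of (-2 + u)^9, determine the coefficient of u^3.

5376

The general term is C(9,j)·(-2)^j·(u)^(9-j); the u^3 term has j = 6.
C(9,6) = 84.
Coefficient = C(9,6) · (-2)^6 = 84 · 64 = 5376.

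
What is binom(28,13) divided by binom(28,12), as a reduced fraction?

C(n,k+1)/C(n,k) = (n−k)/(k+1) = (28−12)/(12+1) = 16/13.

16/13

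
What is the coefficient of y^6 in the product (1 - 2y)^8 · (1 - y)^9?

112084

Coefficient of y^6 = Σ_{j} C(8,j)·(-2)^j·C(9,6-j)·(-1)^(6-j) for j from 0 to 6.
= 84 + 2016 + 14112 + 37632 + 40320 + 16128 + 1792 = 112084.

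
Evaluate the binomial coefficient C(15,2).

105

C(15,2) = (15·14) / 2! = 210 / 2 = 105.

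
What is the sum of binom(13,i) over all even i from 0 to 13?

4096

Even-i terms of row 13 sum to 2^12 = 4096.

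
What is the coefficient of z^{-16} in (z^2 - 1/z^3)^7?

7

General term: C(7,j)·(z^2)^j·(-1/z^3)^(7-j), with z-exponent 2j − 3(7−j) = 5j − 21.
Set 5j − 21 = -16: j = 1.
C(7,1) = 7; 1^1 = 1; (-1)^6 = 1.
Coefficient = 7 · 1 · 1 = 7.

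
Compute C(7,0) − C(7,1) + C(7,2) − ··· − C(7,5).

-6

The partial alternating sum Σ_{k=0}^{5} (−1)^k C(7,k) = (−1)^5 C(6,5) = -6.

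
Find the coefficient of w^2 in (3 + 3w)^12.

35075106

The general term is C(12,j)·(3)^j·(3w)^(12-j); the w^2 term has j = 10.
C(12,10) = 66.
Coefficient = C(12,10) · 3^10 · 3^2 = 66 · 59049 · 9 = 35075106.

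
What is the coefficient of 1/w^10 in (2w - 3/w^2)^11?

-11547360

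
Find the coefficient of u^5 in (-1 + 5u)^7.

65625

The general term is C(7,j)·(-1)^j·(5u)^(7-j); the u^5 term has j = 2.
C(7,2) = 21.
Coefficient = C(7,2) · 5^5 = 21 · 3125 = 65625.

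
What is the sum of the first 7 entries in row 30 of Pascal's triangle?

768212

1 + 30 + 435 + 4060 + 27405 + 142506 + 593775 = 768212.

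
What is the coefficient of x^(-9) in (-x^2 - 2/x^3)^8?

1792

General term: C(8,j)·(-x^2)^j·(-2/x^3)^(8-j), with x-exponent 2j − 3(8−j) = 5j − 24.
Set 5j − 24 = -9: j = 3.
C(8,3) = 56; (-1)^3 = -1; (-2)^5 = -32.
Coefficient = 56 · (-1) · (-32) = 1792.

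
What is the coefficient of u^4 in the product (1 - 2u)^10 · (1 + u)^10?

-330

Coefficient of u^4 = Σ_{j} C(10,j)·(-2)^j·C(10,4-j)·1^(4-j) for j from 0 to 4.
= 210 + (-2400) + 8100 + (-9600) + 3360 = -330.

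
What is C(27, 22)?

80730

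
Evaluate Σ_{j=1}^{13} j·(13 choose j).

Differentiating (1+x)^13 and setting x=1: Σ j·C(13,j) = 13·2^12 = 53248.

53248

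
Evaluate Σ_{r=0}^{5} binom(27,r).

1 + 27 + 351 + 2925 + 17550 + 80730 = 101584.

101584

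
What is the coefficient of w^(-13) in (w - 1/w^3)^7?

-21

General term: C(7,j)·(w)^j·(-1/w^3)^(7-j), with w-exponent 1j − 3(7−j) = 4j − 21.
Set 4j − 21 = -13: j = 2.
C(7,2) = 21; 1^2 = 1; (-1)^5 = -1.
Coefficient = 21 · 1 · (-1) = -21.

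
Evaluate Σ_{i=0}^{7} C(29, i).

2182396

1 + 29 + 406 + 3654 + 23751 + 118755 + 475020 + 1560780 = 2182396.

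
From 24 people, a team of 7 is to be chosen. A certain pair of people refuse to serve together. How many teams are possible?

319770

All 7-subsets: C(24,7) = 346104. Those containing both fixed elements: C(22,5) = 26334.
346104 − 26334 = 319770.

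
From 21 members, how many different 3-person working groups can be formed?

1330

This is C(21,3) = 1330.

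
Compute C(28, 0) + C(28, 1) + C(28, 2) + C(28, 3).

1 + 28 + 378 + 3276 = 3683.

3683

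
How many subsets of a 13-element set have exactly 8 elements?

Choose the 8 positions: C(13,8) = 1287.

1287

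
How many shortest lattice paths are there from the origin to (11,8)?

Each path is a sequence of 19 steps with 11 rights: C(19,11) = 75582.

75582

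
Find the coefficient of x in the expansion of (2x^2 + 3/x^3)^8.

General term: C(8,j)·(2x^2)^j·(3/x^3)^(8-j), with x-exponent 2j − 3(8−j) = 5j − 24.
Set 5j − 24 = 1: j = 5.
C(8,5) = 56; 2^5 = 32; 3^3 = 27.
Coefficient = 56 · 32 · 27 = 48384.

48384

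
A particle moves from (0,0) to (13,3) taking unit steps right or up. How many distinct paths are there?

560

Each path is a sequence of 16 steps with 13 rights: C(16,13) = 560.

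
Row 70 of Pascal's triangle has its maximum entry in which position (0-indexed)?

C(70,m) is maximized at m = 70/2 = 35.

35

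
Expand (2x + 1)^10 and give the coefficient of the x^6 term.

The general term is C(10,j)·(2x)^j·(1)^(10-j); the x^6 term has j = 6.
C(10,6) = 210.
Coefficient = C(10,6) · 2^6 = 210 · 64 = 13440.

13440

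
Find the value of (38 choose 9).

C(38,9) = (38·37·36·35·34·33·32·31·30) / 9! = 59153663923200 / 362880 = 163011640.

163011640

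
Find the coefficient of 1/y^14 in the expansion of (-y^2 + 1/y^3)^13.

-1287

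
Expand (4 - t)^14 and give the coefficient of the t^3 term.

The general term is C(14,j)·(4)^j·(-t)^(14-j); the t^3 term has j = 11.
C(14,11) = 364.
Coefficient = C(14,11) · 4^11 · (-1)^3 = 364 · 4194304 · (-1) = -1526726656.

-1526726656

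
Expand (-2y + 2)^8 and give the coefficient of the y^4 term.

17920

The general term is C(8,j)·(-2y)^j·(2)^(8-j); the y^4 term has j = 4.
C(8,4) = 70.
Coefficient = C(8,4) · (-2)^4 · 2^4 = 70 · 16 · 16 = 17920.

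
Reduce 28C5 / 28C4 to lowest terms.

24/5

C(n,k+1)/C(n,k) = (n−k)/(k+1) = (28−4)/(4+1) = 24/5.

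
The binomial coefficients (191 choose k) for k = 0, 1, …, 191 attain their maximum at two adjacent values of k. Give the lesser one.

For odd n = 191, C(191,k) peaks at k = (n−1)/2 and (n+1)/2; the lesser is 95.

95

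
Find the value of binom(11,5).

C(11,5) = (11·10·9·8·7) / 5! = 55440 / 120 = 462.

462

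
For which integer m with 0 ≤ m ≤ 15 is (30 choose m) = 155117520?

15

C(30,m) increases on 0 ≤ m ≤ 15. C(30,14) = 145422675 and C(30,15) = 155117520, so m = 15.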